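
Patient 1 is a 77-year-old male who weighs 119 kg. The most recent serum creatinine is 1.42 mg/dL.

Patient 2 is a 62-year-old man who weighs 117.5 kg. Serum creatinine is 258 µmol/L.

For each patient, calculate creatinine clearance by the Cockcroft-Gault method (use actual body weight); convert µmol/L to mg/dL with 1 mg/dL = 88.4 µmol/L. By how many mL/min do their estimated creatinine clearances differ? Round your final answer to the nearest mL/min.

Patient 1: CrCl = (140 − 77) × 119 / (72 × 1.42) = 7497.0 / 102.24 ≈ 73.3 mL/min
Patient 2: SCr = 258 / 88.4 = 2.919 mg/dL
Patient 2: CrCl = (140 − 62) × 117.5 / (72 × 2.919) = 9165.0 / 210.17 ≈ 43.6 mL/min
|73.3 − 43.6| = 29.7 mL/min

30 mL/min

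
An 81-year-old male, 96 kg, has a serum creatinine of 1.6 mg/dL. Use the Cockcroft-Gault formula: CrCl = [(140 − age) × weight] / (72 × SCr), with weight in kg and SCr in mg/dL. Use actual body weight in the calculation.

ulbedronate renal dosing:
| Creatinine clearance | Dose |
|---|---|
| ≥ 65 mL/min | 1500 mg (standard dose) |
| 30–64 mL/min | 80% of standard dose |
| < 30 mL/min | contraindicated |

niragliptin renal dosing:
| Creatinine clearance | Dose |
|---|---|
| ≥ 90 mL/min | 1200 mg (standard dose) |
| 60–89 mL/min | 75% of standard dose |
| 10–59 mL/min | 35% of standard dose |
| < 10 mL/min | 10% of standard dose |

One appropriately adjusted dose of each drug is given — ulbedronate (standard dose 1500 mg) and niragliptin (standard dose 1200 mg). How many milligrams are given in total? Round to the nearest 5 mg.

CrCl = (140 − 81) × 96 / (72 × 1.6) = 5664.0 / 115.20 ≈ 49.2 mL/min
CrCl ≈ 49 mL/min.
ulbedronate: 30–64 mL/min → 80% of 1500 mg = 1200 mg.
niragliptin: 10–59 mL/min → 35% of 1200 mg = 420 mg.
Total = 1200 + 420 = 1620 mg.

1620 mg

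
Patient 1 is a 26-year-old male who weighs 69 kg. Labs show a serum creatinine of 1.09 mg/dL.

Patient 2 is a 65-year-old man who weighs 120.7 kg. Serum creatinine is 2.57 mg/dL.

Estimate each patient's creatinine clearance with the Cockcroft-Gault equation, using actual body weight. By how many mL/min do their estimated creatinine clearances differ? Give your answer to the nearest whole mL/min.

Patient 1: CrCl = (140 − 26) × 69 / (72 × 1.09) = 7866.0 / 78.48 ≈ 100.2 mL/min
Patient 2: CrCl = (140 − 65) × 120.7 / (72 × 2.57) = 9052.5 / 185.04 ≈ 48.9 mL/min
|100.2 − 48.9| = 51.3 mL/min

51 mL/min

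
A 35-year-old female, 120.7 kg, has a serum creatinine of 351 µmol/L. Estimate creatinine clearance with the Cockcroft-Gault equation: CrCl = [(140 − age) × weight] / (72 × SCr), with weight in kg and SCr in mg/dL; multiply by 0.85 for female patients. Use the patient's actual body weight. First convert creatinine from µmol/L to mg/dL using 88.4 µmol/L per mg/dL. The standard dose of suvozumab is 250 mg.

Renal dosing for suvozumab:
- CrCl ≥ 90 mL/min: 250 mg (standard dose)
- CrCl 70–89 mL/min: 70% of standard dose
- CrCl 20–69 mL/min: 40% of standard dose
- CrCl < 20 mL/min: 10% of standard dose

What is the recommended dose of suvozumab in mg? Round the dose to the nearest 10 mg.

100 mg

SCr = 351 / 88.4 = 3.971 mg/dL
CrCl = (140 − 35) × 120.7 / (72 × 3.971) × 0.85 = 12673.5 / 285.91 × 0.85 ≈ 37.7 mL/min
CrCl ≈ 38 mL/min → bracket 20–69 mL/min.
40% of 250 mg = 100 mg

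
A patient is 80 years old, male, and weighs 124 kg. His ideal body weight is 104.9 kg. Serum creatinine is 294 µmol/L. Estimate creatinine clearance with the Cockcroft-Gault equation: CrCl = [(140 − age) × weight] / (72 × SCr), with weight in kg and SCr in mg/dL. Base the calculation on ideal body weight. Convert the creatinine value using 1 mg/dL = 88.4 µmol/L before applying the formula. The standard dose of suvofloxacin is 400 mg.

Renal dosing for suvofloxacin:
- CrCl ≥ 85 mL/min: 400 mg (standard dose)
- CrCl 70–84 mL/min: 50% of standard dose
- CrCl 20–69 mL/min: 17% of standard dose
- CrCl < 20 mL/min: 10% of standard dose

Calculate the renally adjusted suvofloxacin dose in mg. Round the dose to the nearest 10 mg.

SCr = 294 / 88.4 = 3.326 mg/dL
CrCl = (140 − 80) × 104.9 / (72 × 3.326) = 6294.0 / 239.47 ≈ 26.3 mL/min
CrCl ≈ 26 mL/min → bracket 20–69 mL/min.
17% of 400 mg = 68 mg → 70 mg

70 mg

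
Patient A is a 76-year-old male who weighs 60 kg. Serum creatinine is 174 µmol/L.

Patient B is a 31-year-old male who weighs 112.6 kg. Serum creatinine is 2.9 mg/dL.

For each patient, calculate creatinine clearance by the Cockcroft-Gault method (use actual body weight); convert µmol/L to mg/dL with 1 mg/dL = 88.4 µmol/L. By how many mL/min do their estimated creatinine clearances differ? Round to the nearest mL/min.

32 mL/min

Patient A: SCr = 174 / 88.4 = 1.968 mg/dL
Patient A: CrCl = (140 − 76) × 60 / (72 × 1.968) = 3840.0 / 141.70 ≈ 27.1 mL/min
Patient B: CrCl = (140 − 31) × 112.6 / (72 × 2.9) = 12273.4 / 208.80 ≈ 58.8 mL/min
|27.1 − 58.8| = 31.7 mL/min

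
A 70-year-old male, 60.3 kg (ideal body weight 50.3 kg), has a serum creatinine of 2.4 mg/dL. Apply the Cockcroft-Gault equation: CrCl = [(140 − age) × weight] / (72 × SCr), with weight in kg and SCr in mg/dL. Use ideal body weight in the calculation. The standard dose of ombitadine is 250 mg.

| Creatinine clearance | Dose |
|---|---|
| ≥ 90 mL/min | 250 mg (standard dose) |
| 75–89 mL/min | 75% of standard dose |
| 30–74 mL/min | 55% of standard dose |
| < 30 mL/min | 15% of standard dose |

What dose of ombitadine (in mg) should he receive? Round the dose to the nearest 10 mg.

CrCl = (140 − 70) × 50.3 / (72 × 2.4) = 3521.0 / 172.80 ≈ 20.4 mL/min
CrCl ≈ 20 mL/min → bracket < 30 mL/min.
15% of 250 mg = 37.5 mg → 40 mg

40 mg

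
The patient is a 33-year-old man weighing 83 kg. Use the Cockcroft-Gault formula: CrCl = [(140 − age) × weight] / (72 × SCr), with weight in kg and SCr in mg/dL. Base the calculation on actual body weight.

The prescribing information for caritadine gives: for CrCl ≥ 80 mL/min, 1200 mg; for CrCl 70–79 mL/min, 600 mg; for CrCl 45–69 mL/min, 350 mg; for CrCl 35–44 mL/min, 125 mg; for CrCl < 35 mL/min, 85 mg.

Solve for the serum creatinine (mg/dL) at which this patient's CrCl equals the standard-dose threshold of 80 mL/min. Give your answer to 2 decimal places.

Standard dose requires CrCl ≥ 80 mL/min.
Set (140 − 33) × 83 / (72 × SCr) = 80
SCr = (140 − 33) × 83 / (72 × 80) = 1.542 mg/dL

1.54 mg/dL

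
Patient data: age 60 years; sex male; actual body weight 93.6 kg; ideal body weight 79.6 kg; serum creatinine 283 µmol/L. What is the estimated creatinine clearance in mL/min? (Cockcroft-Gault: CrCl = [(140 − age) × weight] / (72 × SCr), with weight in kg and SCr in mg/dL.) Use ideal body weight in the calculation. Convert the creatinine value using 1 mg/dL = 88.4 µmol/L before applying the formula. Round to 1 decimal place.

SCr = 283 / 88.4 = 3.201 mg/dL
CrCl = (140 − 60) × 79.6 / (72 × 3.201) = 6368.0 / 230.47 ≈ 27.6 mL/min

27.6 mL/min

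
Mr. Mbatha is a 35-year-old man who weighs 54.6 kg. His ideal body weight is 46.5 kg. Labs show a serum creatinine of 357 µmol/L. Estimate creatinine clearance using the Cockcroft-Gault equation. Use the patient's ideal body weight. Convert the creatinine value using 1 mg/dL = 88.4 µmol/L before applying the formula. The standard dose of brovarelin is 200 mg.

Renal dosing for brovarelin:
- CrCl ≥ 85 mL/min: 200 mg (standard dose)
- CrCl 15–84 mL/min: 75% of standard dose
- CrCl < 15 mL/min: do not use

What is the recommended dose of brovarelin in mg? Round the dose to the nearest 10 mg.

SCr = 357 / 88.4 = 4.038 mg/dL
CrCl = (140 − 35) × 46.5 / (72 × 4.038) = 4882.5 / 290.74 ≈ 16.8 mL/min
CrCl ≈ 17 mL/min → bracket 15–84 mL/min.
75% of 200 mg = 150 mg

150 mg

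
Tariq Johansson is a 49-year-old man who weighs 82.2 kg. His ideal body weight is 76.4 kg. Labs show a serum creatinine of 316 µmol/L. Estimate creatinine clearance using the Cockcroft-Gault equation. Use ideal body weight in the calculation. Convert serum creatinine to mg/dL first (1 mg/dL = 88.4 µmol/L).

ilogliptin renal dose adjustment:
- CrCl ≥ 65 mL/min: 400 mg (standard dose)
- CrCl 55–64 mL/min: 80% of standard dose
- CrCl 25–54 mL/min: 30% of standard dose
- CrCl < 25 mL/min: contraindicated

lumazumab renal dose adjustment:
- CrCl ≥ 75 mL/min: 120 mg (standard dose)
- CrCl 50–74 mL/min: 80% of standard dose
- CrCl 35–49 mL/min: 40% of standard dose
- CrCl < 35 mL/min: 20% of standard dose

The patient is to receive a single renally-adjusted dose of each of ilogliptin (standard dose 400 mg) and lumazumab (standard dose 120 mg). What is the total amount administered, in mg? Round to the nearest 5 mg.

145 mg

SCr = 316 / 88.4 = 3.575 mg/dL
CrCl = (140 − 49) × 76.4 / (72 × 3.575) = 6952.4 / 257.40 ≈ 27.0 mL/min
CrCl ≈ 27 mL/min.
ilogliptin: 25–54 mL/min → 30% of 400 mg = 120 mg.
lumazumab: < 35 mL/min → 20% of 120 mg = 24 mg.
Total = 120 + 24 = 144 mg.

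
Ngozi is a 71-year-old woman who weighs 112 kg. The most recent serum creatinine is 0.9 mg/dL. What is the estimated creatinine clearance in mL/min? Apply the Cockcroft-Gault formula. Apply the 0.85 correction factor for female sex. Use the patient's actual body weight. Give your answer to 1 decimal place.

CrCl = (140 − 71) × 112 / (72 × 0.9) × 0.85 = 7728.0 / 64.80 × 0.85 ≈ 101.4 mL/min

101.4 mL/min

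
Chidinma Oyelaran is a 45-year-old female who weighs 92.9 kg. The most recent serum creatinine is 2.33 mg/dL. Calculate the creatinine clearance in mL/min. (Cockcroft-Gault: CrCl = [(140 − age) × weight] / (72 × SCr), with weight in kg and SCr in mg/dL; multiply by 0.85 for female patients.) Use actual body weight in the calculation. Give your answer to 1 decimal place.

CrCl = (140 − 45) × 92.9 / (72 × 2.33) × 0.85 = 8825.5 / 167.76 × 0.85 ≈ 44.7 mL/min

44.7 mL/min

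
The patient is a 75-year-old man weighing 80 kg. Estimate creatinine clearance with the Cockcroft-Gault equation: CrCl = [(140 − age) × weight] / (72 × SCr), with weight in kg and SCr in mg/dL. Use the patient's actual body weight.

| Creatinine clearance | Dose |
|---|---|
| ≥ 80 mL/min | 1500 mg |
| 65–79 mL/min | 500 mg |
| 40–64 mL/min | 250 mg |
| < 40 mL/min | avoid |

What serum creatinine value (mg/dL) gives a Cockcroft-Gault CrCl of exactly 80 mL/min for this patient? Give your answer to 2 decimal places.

Standard dose requires CrCl ≥ 80 mL/min.
Set (140 − 75) × 80 / (72 × SCr) = 80
SCr = (140 − 75) × 80 / (72 × 80) = 0.903 mg/dL

0.90 mg/dL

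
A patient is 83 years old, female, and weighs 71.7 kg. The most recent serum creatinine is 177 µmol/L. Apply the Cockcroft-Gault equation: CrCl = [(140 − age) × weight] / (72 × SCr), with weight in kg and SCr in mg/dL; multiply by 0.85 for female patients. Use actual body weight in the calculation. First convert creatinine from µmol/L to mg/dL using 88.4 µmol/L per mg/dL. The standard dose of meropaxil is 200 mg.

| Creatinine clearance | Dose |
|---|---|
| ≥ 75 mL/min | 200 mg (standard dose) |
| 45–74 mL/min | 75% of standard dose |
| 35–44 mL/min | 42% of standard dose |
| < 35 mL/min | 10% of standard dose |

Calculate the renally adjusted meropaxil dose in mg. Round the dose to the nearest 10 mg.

SCr = 177 / 88.4 = 2.002 mg/dL
CrCl = (140 − 83) × 71.7 / (72 × 2.002) × 0.85 = 4086.9 / 144.14 × 0.85 ≈ 24.1 mL/min
CrCl ≈ 24 mL/min → bracket < 35 mL/min.
10% of 200 mg = 20 mg

20 mg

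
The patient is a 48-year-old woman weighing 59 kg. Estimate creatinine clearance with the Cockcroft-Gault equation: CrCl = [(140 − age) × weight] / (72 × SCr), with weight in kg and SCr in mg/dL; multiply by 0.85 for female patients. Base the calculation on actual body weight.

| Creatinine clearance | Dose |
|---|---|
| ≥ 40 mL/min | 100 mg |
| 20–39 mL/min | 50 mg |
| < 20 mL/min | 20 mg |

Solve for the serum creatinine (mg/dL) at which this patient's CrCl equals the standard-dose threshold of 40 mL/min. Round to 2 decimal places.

1.60 mg/dL

Standard dose requires CrCl ≥ 40 mL/min.
Set (140 − 48) × 59 × 0.85 / (72 × SCr) = 40
SCr = (140 − 48) × 59 × 0.85 / (72 × 40) = 1.602 mg/dL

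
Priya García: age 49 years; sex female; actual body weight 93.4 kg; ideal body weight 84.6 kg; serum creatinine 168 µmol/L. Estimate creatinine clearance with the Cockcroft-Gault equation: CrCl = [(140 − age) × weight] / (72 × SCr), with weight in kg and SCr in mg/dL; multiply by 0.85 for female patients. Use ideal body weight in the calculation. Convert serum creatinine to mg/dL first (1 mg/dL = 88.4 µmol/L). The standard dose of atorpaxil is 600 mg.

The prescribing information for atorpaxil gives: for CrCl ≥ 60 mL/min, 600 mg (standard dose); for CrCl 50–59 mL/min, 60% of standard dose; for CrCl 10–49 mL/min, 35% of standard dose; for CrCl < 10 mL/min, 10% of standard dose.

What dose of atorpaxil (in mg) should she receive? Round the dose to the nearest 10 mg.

210 mg

SCr = 168 / 88.4 = 1.9 mg/dL
CrCl = (140 − 49) × 84.6 / (72 × 1.9) × 0.85 = 7698.6 / 136.80 × 0.85 ≈ 47.8 mL/min
CrCl ≈ 48 mL/min → bracket 10–49 mL/min.
35% of 600 mg = 210 mg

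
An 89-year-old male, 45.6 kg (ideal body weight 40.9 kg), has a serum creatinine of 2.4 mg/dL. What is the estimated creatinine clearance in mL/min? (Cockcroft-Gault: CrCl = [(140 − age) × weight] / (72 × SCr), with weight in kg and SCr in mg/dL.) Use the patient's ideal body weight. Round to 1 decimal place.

CrCl = (140 − 89) × 40.9 / (72 × 2.4) = 2085.9 / 172.80 ≈ 12.1 mL/min

12.1 mL/min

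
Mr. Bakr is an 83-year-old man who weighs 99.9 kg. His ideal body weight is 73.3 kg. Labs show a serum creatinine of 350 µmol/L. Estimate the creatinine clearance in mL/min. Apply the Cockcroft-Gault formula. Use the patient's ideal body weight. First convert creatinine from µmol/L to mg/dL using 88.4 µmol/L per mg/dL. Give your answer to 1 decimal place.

SCr = 350 / 88.4 = 3.959 mg/dL
CrCl = (140 − 83) × 73.3 / (72 × 3.959) = 4178.1 / 285.05 ≈ 14.7 mL/min

14.7 mL/min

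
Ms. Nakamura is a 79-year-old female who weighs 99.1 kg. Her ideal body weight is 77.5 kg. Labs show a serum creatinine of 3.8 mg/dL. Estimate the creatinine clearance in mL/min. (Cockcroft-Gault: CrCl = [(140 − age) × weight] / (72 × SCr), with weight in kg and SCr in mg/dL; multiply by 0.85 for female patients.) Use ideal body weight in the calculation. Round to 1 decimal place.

14.7 mL/min

CrCl = (140 − 79) × 77.5 / (72 × 3.8) × 0.85 = 4727.5 / 273.60 × 0.85 ≈ 14.7 mL/min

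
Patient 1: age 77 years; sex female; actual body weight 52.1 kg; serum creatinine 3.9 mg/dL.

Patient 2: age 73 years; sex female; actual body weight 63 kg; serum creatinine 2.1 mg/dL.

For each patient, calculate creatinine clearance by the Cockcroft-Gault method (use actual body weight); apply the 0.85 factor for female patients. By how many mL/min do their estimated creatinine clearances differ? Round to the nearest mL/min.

Patient 1: CrCl = (140 − 77) × 52.1 / (72 × 3.9) × 0.85 = 3282.3 / 280.80 × 0.85 ≈ 9.9 mL/min
Patient 2: CrCl = (140 − 73) × 63 / (72 × 2.1) × 0.85 = 4221.0 / 151.20 × 0.85 ≈ 23.7 mL/min
|9.9 − 23.7| = 13.8 mL/min

14 mL/min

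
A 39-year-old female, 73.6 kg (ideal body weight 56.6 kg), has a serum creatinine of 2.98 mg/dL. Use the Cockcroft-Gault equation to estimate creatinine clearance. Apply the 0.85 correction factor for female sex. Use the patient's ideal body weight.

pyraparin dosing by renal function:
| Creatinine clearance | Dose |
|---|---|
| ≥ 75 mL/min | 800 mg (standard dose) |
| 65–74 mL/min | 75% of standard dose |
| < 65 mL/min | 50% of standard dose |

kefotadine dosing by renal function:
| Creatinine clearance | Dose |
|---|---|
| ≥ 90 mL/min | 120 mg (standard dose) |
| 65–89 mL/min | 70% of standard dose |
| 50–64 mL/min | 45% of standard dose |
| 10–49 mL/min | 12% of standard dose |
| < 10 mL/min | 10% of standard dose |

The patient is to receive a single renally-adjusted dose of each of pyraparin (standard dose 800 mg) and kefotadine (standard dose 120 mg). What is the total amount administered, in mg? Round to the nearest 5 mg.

415 mg

CrCl = (140 − 39) × 56.6 / (72 × 2.98) × 0.85 = 5716.6 / 214.56 × 0.85 ≈ 22.6 mL/min
CrCl ≈ 23 mL/min.
pyraparin: < 65 mL/min → 50% of 800 mg = 400 mg.
kefotadine: 10–49 mL/min → 12% of 120 mg = 14.4 mg.
Total = 400 + 14.4 = 414.4 mg.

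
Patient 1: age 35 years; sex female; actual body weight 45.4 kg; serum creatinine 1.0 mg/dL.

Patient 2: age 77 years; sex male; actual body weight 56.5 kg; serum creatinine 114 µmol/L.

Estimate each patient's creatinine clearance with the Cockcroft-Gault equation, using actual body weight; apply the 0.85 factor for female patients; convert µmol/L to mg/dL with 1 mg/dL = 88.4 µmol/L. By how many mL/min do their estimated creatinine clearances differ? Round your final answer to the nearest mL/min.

18 mL/min

Patient 1: CrCl = (140 − 35) × 45.4 / (72 × 1) × 0.85 = 4767.0 / 72.00 × 0.85 ≈ 56.3 mL/min
Patient 2: SCr = 114 / 88.4 = 1.29 mg/dL
Patient 2: CrCl = (140 − 77) × 56.5 / (72 × 1.29) = 3559.5 / 92.88 ≈ 38.3 mL/min
|56.3 − 38.3| = 18.0 mL/min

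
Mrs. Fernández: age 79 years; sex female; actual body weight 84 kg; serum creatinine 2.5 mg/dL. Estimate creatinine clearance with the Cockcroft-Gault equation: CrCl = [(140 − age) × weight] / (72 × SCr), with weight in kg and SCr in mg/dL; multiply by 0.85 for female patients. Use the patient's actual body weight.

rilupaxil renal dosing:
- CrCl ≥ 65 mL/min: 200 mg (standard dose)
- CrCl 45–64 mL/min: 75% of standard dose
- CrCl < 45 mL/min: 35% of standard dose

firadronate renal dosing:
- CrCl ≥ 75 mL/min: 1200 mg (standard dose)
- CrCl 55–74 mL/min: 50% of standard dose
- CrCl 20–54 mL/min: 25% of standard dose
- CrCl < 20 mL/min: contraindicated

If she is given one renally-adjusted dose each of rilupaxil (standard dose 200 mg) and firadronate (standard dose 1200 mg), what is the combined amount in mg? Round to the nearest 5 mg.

CrCl = (140 − 79) × 84 / (72 × 2.5) × 0.85 = 5124.0 / 180.00 × 0.85 ≈ 24.2 mL/min
CrCl ≈ 24 mL/min.
rilupaxil: < 45 mL/min → 35% of 200 mg = 70 mg.
firadronate: 20–54 mL/min → 25% of 1200 mg = 300 mg.
Total = 70 + 300 = 370 mg.

370 mg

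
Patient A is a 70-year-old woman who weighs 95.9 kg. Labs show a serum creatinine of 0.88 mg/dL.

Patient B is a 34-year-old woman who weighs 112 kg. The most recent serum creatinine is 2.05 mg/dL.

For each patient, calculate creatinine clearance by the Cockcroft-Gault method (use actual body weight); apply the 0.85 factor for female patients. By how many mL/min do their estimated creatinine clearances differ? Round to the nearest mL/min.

Patient A: CrCl = (140 − 70) × 95.9 / (72 × 0.88) × 0.85 = 6713.0 / 63.36 × 0.85 ≈ 90.1 mL/min
Patient B: CrCl = (140 − 34) × 112 / (72 × 2.05) × 0.85 = 11872.0 / 147.60 × 0.85 ≈ 68.4 mL/min
|90.1 − 68.4| = 21.7 mL/min

22 mL/min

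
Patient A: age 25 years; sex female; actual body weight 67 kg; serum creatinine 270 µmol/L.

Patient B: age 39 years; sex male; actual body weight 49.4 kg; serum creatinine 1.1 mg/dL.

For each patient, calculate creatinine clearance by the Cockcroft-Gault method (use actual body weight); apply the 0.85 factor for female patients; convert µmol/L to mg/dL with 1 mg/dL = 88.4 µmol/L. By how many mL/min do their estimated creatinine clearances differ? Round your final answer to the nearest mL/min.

33 mL/min

Patient A: SCr = 270 / 88.4 = 3.054 mg/dL
Patient A: CrCl = (140 − 25) × 67 / (72 × 3.054) × 0.85 = 7705.0 / 219.89 × 0.85 ≈ 29.8 mL/min
Patient B: CrCl = (140 − 39) × 49.4 / (72 × 1.1) = 4989.4 / 79.20 ≈ 63.0 mL/min
|29.8 − 63.0| = 33.2 mL/min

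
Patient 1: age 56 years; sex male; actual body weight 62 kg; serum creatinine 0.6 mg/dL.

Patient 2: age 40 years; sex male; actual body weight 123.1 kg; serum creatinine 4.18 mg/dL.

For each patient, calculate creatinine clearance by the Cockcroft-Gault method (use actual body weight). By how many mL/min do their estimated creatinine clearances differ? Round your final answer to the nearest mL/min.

80 mL/min

Patient 1: CrCl = (140 − 56) × 62 / (72 × 0.6) = 5208.0 / 43.20 ≈ 120.6 mL/min
Patient 2: CrCl = (140 − 40) × 123.1 / (72 × 4.18) = 12310.0 / 300.96 ≈ 40.9 mL/min
|120.6 − 40.9| = 79.7 mL/min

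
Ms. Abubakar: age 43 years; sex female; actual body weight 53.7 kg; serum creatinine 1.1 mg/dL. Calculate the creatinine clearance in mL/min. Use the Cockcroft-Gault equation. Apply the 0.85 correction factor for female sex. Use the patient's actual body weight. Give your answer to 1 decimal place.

55.9 mL/min

CrCl = (140 − 43) × 53.7 / (72 × 1.1) × 0.85 = 5208.9 / 79.20 × 0.85 ≈ 55.9 mL/min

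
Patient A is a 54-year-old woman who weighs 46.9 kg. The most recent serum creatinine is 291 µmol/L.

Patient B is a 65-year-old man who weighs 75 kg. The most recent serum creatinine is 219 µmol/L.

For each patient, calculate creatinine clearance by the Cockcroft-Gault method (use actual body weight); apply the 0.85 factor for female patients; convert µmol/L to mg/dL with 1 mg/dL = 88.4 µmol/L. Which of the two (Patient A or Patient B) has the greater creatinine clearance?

Patient B

Patient A: SCr = 291 / 88.4 = 3.292 mg/dL
Patient A: CrCl = (140 − 54) × 46.9 / (72 × 3.292) × 0.85 = 4033.4 / 237.02 × 0.85 ≈ 14.5 mL/min
Patient B: SCr = 219 / 88.4 = 2.477 mg/dL
Patient B: CrCl = (140 − 65) × 75 / (72 × 2.477) = 5625.0 / 178.34 ≈ 31.5 mL/min
14.5 vs 31.5 mL/min → Patient B is higher.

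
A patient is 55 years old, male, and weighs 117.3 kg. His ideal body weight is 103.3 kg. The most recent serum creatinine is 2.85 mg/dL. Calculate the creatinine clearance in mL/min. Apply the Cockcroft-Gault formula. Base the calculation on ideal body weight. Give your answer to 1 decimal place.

CrCl = (140 − 55) × 103.3 / (72 × 2.85) = 8780.5 / 205.20 ≈ 42.8 mL/min

42.8 mL/min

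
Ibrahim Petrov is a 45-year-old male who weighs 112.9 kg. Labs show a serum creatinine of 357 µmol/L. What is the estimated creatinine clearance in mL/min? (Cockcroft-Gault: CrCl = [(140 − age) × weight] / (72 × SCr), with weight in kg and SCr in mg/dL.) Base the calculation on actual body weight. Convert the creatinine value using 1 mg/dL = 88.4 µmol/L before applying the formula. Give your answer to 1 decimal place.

36.9 mL/min

SCr = 357 / 88.4 = 4.038 mg/dL
CrCl = (140 − 45) × 112.9 / (72 × 4.038) = 10725.5 / 290.74 ≈ 36.9 mL/min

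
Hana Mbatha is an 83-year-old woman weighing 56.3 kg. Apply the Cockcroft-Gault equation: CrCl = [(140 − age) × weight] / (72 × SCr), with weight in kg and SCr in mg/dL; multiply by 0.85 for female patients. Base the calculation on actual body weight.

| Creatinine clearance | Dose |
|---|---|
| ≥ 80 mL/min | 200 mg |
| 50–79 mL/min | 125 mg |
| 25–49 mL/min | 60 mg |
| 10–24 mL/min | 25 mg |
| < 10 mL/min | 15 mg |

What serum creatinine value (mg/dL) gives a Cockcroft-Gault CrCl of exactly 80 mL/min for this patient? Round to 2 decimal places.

0.47 mg/dL

Standard dose requires CrCl ≥ 80 mL/min.
Set (140 − 83) × 56.3 × 0.85 / (72 × SCr) = 80
SCr = (140 − 83) × 56.3 × 0.85 / (72 × 80) = 0.474 mg/dL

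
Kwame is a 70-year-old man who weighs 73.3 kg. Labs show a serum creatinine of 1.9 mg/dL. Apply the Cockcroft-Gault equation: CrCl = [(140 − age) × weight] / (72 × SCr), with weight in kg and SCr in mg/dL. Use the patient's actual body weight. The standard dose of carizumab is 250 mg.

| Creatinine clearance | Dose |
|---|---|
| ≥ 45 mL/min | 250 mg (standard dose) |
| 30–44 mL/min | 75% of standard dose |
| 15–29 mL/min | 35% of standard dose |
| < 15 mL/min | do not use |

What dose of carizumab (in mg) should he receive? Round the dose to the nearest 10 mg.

190 mg

CrCl = (140 − 70) × 73.3 / (72 × 1.9) = 5131.0 / 136.80 ≈ 37.5 mL/min
CrCl ≈ 38 mL/min → bracket 30–44 mL/min.
75% of 250 mg = 187.5 mg → 190 mg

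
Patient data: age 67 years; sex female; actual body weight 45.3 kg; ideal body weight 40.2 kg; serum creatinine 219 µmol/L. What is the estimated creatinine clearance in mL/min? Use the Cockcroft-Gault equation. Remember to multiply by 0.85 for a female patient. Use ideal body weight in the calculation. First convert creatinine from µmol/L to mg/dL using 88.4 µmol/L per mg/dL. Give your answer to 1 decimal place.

14.0 mL/min

SCr = 219 / 88.4 = 2.477 mg/dL
CrCl = (140 − 67) × 40.2 / (72 × 2.477) × 0.85 = 2934.6 / 178.34 × 0.85 ≈ 14.0 mL/min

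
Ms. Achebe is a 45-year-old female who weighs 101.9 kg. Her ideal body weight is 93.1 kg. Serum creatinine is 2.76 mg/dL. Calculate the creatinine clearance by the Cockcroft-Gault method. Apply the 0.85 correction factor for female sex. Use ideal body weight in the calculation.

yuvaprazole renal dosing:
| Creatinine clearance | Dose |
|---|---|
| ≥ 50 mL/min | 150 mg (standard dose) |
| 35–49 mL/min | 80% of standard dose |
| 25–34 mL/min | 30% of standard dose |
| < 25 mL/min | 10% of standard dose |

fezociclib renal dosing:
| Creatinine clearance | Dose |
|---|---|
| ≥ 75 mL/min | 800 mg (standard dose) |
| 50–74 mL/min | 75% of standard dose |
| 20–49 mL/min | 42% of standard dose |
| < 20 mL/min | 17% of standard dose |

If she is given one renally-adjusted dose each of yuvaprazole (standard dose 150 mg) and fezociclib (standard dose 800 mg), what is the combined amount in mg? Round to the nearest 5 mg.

455 mg

CrCl = (140 − 45) × 93.1 / (72 × 2.76) × 0.85 = 8844.5 / 198.72 × 0.85 ≈ 37.8 mL/min
CrCl ≈ 38 mL/min.
yuvaprazole: 35–49 mL/min → 80% of 150 mg = 120 mg.
fezociclib: 20–49 mL/min → 42% of 800 mg = 336 mg.
Total = 120 + 336 = 456 mg.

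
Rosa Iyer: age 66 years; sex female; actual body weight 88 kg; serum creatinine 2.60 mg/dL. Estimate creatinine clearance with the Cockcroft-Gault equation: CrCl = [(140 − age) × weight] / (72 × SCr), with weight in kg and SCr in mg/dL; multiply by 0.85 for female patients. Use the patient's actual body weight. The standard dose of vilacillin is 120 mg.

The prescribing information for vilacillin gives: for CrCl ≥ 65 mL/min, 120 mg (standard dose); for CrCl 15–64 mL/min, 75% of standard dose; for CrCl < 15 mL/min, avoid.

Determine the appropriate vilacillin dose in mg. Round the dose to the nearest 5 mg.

CrCl = (140 − 66) × 88 / (72 × 2.6) × 0.85 = 6512.0 / 187.20 × 0.85 ≈ 29.6 mL/min
CrCl ≈ 30 mL/min → bracket 15–64 mL/min.
75% of 120 mg = 90 mg

90 mg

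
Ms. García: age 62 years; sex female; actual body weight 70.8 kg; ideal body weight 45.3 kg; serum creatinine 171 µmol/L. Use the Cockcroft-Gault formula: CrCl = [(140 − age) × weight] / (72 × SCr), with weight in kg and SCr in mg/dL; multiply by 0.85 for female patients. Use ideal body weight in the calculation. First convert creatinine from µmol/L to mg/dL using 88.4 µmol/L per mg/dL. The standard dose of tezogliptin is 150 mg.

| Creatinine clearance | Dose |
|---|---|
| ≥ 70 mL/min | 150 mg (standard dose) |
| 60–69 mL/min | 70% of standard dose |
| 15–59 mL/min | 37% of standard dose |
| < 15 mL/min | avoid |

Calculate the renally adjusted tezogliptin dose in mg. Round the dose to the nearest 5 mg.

SCr = 171 / 88.4 = 1.934 mg/dL
CrCl = (140 − 62) × 45.3 / (72 × 1.934) × 0.85 = 3533.4 / 139.25 × 0.85 ≈ 21.6 mL/min
CrCl ≈ 22 mL/min → bracket 15–59 mL/min.
37% of 150 mg = 55.5 mg → 55 mg

55 mg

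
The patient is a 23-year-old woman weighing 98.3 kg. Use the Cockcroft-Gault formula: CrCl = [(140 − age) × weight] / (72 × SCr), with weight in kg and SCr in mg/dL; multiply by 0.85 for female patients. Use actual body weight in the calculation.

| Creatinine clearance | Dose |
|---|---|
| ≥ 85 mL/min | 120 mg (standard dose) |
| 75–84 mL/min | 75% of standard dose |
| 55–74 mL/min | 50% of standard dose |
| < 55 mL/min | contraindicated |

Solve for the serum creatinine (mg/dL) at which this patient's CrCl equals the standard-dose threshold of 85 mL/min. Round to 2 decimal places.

Standard dose requires CrCl ≥ 85 mL/min.
Set (140 − 23) × 98.3 × 0.85 / (72 × SCr) = 85
SCr = (140 − 23) × 98.3 × 0.85 / (72 × 85) = 1.597 mg/dL

1.60 mg/dL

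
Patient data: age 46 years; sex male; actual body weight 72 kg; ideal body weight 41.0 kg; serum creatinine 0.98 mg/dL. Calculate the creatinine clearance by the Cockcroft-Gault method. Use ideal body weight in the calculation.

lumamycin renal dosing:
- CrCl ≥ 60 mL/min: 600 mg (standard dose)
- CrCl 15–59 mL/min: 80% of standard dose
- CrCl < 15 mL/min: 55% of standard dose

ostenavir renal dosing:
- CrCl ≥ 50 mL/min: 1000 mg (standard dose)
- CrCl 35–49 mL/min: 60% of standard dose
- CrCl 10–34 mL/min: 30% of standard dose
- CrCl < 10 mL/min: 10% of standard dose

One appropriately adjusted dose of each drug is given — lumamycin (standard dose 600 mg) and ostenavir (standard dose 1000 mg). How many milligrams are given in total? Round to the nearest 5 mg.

1480 mg

CrCl = (140 − 46) × 41 / (72 × 0.98) = 3854.0 / 70.56 ≈ 54.6 mL/min
CrCl ≈ 55 mL/min.
lumamycin: 15–59 mL/min → 80% of 600 mg = 480 mg.
ostenavir: ≥ 50 mL/min → 100% of 1000 mg = 1000 mg.
Total = 480 + 1000 = 1480 mg.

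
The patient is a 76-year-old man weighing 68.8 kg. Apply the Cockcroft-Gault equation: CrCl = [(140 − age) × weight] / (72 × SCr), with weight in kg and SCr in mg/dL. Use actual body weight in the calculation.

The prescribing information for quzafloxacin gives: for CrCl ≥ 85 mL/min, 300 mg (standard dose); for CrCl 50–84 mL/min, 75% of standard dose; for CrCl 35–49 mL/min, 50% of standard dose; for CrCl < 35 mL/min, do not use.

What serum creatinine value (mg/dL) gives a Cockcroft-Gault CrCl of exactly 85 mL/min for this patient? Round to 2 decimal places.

Standard dose requires CrCl ≥ 85 mL/min.
Set (140 − 76) × 68.8 / (72 × SCr) = 85
SCr = (140 − 76) × 68.8 / (72 × 85) = 0.719 mg/dL

0.72 mg/dL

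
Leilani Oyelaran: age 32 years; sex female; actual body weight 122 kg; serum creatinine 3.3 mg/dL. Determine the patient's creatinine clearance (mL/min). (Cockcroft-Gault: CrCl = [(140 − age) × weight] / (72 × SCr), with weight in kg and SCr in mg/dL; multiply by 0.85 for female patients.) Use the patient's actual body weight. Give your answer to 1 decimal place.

CrCl = (140 − 32) × 122 / (72 × 3.3) × 0.85 = 13176.0 / 237.60 × 0.85 ≈ 47.1 mL/min

47.1 mL/min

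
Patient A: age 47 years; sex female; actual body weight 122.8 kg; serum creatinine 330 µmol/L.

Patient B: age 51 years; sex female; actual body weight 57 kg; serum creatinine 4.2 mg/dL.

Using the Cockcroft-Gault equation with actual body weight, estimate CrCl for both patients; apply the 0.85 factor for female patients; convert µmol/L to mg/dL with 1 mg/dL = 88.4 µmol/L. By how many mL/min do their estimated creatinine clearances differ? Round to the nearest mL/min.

Patient A: SCr = 330 / 88.4 = 3.733 mg/dL
Patient A: CrCl = (140 − 47) × 122.8 / (72 × 3.733) × 0.85 = 11420.4 / 268.78 × 0.85 ≈ 36.1 mL/min
Patient B: CrCl = (140 − 51) × 57 / (72 × 4.2) × 0.85 = 5073.0 / 302.40 × 0.85 ≈ 14.3 mL/min
|36.1 − 14.3| = 21.8 mL/min

22 mL/min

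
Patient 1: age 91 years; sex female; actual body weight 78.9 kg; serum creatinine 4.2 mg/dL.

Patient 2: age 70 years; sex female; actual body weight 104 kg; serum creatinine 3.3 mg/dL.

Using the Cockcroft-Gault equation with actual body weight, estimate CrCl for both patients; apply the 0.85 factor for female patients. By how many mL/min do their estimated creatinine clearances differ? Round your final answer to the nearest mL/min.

Patient 1: CrCl = (140 − 91) × 78.9 / (72 × 4.2) × 0.85 = 3866.1 / 302.40 × 0.85 ≈ 10.9 mL/min
Patient 2: CrCl = (140 − 70) × 104 / (72 × 3.3) × 0.85 = 7280.0 / 237.60 × 0.85 ≈ 26.0 mL/min
|10.9 − 26.0| = 15.1 mL/min

15 mL/min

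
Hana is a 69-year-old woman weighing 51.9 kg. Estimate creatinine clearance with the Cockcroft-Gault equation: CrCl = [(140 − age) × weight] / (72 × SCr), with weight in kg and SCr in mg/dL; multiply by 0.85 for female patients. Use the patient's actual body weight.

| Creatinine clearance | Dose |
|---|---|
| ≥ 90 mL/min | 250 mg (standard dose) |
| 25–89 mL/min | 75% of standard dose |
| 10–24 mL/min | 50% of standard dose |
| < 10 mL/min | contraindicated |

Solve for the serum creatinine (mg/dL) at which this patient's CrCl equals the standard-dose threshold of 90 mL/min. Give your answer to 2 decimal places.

Standard dose requires CrCl ≥ 90 mL/min.
Set (140 − 69) × 51.9 × 0.85 / (72 × SCr) = 90
SCr = (140 − 69) × 51.9 × 0.85 / (72 × 90) = 0.483 mg/dL

0.48 mg/dL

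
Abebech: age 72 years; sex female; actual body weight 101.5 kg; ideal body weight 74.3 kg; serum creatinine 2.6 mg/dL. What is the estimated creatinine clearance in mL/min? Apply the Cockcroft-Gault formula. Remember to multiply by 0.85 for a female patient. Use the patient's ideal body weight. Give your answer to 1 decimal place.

CrCl = (140 − 72) × 74.3 / (72 × 2.6) × 0.85 = 5052.4 / 187.20 × 0.85 ≈ 22.9 mL/min

22.9 mL/min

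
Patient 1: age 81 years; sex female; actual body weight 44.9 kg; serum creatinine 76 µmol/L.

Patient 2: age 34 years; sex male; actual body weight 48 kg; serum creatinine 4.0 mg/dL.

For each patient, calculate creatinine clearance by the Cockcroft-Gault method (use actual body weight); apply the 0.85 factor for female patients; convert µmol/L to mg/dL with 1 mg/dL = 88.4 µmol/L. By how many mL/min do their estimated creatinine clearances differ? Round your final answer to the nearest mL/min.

Patient 1: SCr = 76 / 88.4 = 0.86 mg/dL
Patient 1: CrCl = (140 − 81) × 44.9 / (72 × 0.86) × 0.85 = 2649.1 / 61.92 × 0.85 ≈ 36.4 mL/min
Patient 2: CrCl = (140 − 34) × 48 / (72 × 4) = 5088.0 / 288.00 ≈ 17.7 mL/min
|36.4 − 17.7| = 18.7 mL/min

19 mL/min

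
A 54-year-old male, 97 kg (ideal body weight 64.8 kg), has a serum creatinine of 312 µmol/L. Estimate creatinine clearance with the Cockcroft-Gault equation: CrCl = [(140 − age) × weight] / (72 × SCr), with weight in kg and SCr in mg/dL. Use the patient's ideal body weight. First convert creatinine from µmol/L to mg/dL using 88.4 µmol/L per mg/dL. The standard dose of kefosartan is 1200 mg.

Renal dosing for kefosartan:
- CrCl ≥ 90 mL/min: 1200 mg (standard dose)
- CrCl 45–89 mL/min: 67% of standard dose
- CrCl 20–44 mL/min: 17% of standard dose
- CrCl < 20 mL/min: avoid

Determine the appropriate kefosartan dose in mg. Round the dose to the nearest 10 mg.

SCr = 312 / 88.4 = 3.529 mg/dL
CrCl = (140 − 54) × 64.8 / (72 × 3.529) = 5572.8 / 254.09 ≈ 21.9 mL/min
CrCl ≈ 22 mL/min → bracket 20–44 mL/min.
17% of 1200 mg = 204 mg → 200 mg

200 mg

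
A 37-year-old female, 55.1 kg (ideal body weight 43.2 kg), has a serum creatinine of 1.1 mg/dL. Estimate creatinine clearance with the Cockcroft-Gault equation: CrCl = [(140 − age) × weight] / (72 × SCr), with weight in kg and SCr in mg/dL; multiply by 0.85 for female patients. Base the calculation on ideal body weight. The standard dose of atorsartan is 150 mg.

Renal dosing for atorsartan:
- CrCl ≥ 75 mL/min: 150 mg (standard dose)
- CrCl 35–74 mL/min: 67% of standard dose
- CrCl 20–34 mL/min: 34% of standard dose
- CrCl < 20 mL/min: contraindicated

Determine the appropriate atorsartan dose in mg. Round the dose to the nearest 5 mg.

100 mg

CrCl = (140 − 37) × 43.2 / (72 × 1.1) × 0.85 = 4449.6 / 79.20 × 0.85 ≈ 47.8 mL/min
CrCl ≈ 48 mL/min → bracket 35–74 mL/min.
67% of 150 mg = 100.5 mg → 100 mg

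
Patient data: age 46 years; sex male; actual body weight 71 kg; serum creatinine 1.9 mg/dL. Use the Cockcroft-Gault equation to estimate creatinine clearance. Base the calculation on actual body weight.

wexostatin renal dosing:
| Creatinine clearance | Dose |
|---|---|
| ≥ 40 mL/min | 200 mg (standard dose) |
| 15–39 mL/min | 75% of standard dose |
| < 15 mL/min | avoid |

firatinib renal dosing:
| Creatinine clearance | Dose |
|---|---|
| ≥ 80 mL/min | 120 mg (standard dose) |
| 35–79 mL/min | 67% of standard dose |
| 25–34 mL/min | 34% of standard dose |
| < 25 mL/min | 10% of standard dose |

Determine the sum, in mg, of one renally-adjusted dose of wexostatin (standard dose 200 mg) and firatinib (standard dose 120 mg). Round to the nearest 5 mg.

CrCl = (140 − 46) × 71 / (72 × 1.9) = 6674.0 / 136.80 ≈ 48.8 mL/min
CrCl ≈ 49 mL/min.
wexostatin: ≥ 40 mL/min → 100% of 200 mg = 200 mg.
firatinib: 35–79 mL/min → 67% of 120 mg = 80.4 mg.
Total = 200 + 80.4 = 280.4 mg.

280 mg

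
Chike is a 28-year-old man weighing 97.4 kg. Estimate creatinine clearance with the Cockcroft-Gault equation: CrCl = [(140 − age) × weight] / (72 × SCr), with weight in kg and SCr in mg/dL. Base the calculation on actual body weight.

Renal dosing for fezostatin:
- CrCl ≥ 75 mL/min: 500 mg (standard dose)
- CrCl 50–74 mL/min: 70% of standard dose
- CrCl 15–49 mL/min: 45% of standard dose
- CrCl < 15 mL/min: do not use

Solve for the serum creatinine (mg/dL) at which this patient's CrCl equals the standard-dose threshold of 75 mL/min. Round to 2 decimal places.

Standard dose requires CrCl ≥ 75 mL/min.
Set (140 − 28) × 97.4 / (72 × SCr) = 75
SCr = (140 − 28) × 97.4 / (72 × 75) = 2.020 mg/dL

2.02 mg/dL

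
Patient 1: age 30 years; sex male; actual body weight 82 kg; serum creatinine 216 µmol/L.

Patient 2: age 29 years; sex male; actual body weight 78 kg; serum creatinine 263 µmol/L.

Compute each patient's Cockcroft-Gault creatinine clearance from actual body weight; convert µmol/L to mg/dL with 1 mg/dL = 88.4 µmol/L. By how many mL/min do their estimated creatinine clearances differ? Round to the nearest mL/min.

Patient 1: SCr = 216 / 88.4 = 2.443 mg/dL
Patient 1: CrCl = (140 − 30) × 82 / (72 × 2.443) = 9020.0 / 175.90 ≈ 51.3 mL/min
Patient 2: SCr = 263 / 88.4 = 2.975 mg/dL
Patient 2: CrCl = (140 − 29) × 78 / (72 × 2.975) = 8658.0 / 214.20 ≈ 40.4 mL/min
|51.3 − 40.4| = 10.9 mL/min

11 mL/min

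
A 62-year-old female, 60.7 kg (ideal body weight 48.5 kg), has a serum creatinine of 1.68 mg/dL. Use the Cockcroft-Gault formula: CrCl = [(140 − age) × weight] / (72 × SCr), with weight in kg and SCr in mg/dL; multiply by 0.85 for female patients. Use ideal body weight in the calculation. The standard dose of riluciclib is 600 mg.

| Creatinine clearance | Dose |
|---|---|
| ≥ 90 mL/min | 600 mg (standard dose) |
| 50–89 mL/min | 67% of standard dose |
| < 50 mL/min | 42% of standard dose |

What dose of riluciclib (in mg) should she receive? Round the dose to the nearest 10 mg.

250 mg

CrCl = (140 − 62) × 48.5 / (72 × 1.68) × 0.85 = 3783.0 / 120.96 × 0.85 ≈ 26.6 mL/min
CrCl ≈ 27 mL/min → bracket < 50 mL/min.
42% of 600 mg = 252 mg → 250 mg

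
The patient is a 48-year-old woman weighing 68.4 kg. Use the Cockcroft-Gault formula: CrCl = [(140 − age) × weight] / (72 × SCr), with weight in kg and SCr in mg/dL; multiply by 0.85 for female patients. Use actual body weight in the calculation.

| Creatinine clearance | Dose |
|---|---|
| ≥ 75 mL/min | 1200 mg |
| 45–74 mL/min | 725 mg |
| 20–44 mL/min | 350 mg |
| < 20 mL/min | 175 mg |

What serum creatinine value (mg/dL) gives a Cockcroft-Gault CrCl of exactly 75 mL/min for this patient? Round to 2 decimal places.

0.99 mg/dL

Standard dose requires CrCl ≥ 75 mL/min.
Set (140 − 48) × 68.4 × 0.85 / (72 × SCr) = 75
SCr = (140 − 48) × 68.4 × 0.85 / (72 × 75) = 0.991 mg/dL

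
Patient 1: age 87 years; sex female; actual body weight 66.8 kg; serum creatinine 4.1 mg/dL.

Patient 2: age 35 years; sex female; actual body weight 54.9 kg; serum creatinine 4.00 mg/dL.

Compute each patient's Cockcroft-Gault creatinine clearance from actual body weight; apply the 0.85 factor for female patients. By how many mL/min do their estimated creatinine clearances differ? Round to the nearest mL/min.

Patient 1: CrCl = (140 − 87) × 66.8 / (72 × 4.1) × 0.85 = 3540.4 / 295.20 × 0.85 ≈ 10.2 mL/min
Patient 2: CrCl = (140 − 35) × 54.9 / (72 × 4) × 0.85 = 5764.5 / 288.00 × 0.85 ≈ 17.0 mL/min
|10.2 − 17.0| = 6.8 mL/min

7 mL/min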